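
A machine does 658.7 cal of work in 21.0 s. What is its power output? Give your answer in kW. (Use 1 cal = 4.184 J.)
Convert to SI: W = 2756.0 J, t = 21.0 s
P = W/t = 2756.0/21.0 = 131.238 W = 0.1312 kW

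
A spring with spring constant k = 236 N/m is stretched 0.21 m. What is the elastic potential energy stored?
PE = ½kx² = ½(236)(0.21)² = 5.204 J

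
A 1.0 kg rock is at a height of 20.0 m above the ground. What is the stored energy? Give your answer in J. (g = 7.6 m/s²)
PE = mgh = (1.0)(7.6)(20.0) = 152.0 J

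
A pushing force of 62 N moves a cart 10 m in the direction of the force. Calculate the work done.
W = F·d = (62)(10) = 620.0 J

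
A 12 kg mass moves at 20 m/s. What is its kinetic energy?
KE = ½mv² = ½(12)(20)² = 2400.0 J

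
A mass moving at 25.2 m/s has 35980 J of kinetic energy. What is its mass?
m = 2·KE/v² = 2·35980/(25.2)² = 113.3 kg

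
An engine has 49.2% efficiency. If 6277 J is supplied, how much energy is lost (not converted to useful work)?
W_lost = W_in(1 − η) = 6277·(1 − 0.492) = 3189 J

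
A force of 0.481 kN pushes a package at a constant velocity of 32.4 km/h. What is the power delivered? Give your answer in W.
Convert to SI: F = 481.0 N, v = 9.0 m/s
P = Fv = (481.0)(9.0) = 4329 W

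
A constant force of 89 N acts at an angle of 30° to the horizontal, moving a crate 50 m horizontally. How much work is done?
W = F·d·cosθ = (89)(50)cos(30°) = 3854 J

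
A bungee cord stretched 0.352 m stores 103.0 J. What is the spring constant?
k = 2·PE/x² = 2·103.0/(0.352)² = 1663 N/m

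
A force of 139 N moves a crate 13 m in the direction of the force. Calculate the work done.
W = F·d = (139)(13) = 1807 J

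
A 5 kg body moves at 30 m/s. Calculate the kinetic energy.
KE = ½mv² = ½(5)(30)² = 2250.0 J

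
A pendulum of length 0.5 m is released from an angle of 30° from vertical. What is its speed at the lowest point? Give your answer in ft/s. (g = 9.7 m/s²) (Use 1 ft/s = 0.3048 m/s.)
h = L(1 − cosθ) = 0.5(1 − cos30°) = 0.0669873 m
v = √(2gh) = √(2·9.7·0.0669873) = 1.13998 m/s = 3.74 ft/s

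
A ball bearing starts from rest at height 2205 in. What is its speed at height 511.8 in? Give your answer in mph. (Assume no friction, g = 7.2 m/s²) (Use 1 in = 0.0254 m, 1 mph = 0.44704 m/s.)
Convert to SI: h₁−h₂ = 43.0073 m
mgh₁ = mgh₂ + ½mv² ⇒ v = √(2g(h₁−h₂)) = √(2·7.2·43.0073) = 24.8858 m/s = 55.67 mph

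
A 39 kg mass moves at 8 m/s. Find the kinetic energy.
KE = ½mv² = ½(39)(8)² = 1248.0 J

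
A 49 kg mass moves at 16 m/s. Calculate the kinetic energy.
KE = ½mv² = ½(49)(16)² = 6272.0 J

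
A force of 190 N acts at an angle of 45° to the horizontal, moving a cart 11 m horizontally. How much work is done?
W = F·d·cosθ = (190)(11)cos(45°) = 1478 J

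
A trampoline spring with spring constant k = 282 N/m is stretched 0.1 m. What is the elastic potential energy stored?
PE = ½kx² = ½(282)(0.1)² = 1.41 J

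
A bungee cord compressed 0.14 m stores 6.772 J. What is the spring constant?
k = 2·PE/x² = 2·6.772/(0.14)² = 691.0 N/m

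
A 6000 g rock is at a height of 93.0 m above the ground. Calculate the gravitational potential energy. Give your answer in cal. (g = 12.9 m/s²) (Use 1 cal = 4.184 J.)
Convert to SI: m = 6.0 kg, h = 93.0 m
PE = mgh = (6.0)(12.9)(93.0) = 7198.2 J = 1720 cal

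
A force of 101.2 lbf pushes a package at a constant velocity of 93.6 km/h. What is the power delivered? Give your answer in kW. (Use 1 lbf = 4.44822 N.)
Convert to SI: F = 450.16 N, v = 26.0 m/s
P = Fv = (450.16)(26.0) = 11704.2 W = 11.7 kW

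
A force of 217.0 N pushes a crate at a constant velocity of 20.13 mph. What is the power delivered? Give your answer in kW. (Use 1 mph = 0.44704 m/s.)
Convert to SI: F = 217.0 N, v = 8.99892 m/s
P = Fv = (217.0)(8.99892) = 1952.76 W = 1.953 kW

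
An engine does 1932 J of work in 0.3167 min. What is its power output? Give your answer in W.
Convert to SI: W = 1932.0 J, t = 19.002 s
P = W/t = 1932.0/19.002 = 101.7 W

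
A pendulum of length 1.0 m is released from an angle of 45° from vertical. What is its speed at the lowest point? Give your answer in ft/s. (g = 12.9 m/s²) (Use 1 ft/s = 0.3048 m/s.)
h = L(1 − cosθ) = 1.0(1 − cos45°) = 0.292893 m
v = √(2gh) = √(2·12.9·0.292893) = 2.74894 m/s = 9.019 ft/s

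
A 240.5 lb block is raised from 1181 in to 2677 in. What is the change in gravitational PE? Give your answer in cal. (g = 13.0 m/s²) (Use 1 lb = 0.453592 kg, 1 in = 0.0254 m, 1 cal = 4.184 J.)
Convert to SI: m = 109.089 kg, Δh = 37.9984 m
ΔPE = mgΔh = (109.089)(13.0)(37.9984) = 53887.6 J = 12880 cal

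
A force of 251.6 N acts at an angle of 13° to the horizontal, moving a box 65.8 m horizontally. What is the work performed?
W = F·d·cosθ = (251.6)(65.8)cos(13°) = 16130 J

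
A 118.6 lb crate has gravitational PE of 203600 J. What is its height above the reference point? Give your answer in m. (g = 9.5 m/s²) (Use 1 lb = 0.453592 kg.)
Convert to SI: m = 53.796 kg, PE = 203600 J
h = PE/(mg) = 203600/(53.796·9.5) = 398.4 m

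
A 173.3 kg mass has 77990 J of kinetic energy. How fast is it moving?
v = √(2·KE/m) = √(2·77990/173.3) = 30.0 m/s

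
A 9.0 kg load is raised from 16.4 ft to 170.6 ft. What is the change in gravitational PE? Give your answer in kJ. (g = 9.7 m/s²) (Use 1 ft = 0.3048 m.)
Convert to SI: m = 9.0 kg, Δh = 47.0002 m
ΔPE = mgΔh = (9.0)(9.7)(47.0002) = 4103.11 J = 4.103 kJ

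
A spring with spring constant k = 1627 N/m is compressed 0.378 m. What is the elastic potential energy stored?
PE = ½kx² = ½(1627)(0.378)² = 116.2 J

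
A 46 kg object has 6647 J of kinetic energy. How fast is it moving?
v = √(2·KE/m) = √(2·6647/46) = 17.0 m/s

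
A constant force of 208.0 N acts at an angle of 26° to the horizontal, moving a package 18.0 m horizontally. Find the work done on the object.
W = F·d·cosθ = (208.0)(18.0)cos(26°) = 3365 J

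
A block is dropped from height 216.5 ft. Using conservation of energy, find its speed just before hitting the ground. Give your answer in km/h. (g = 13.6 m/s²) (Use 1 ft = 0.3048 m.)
Convert to SI: h = 65.9892 m
mgh = ½mv² ⇒ v = √(2gh) = √(2·13.6·65.9892) = 42.3663 m/s = 152.5 km/h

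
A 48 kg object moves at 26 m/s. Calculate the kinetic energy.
KE = ½mv² = ½(48)(26)² = 16224.0 J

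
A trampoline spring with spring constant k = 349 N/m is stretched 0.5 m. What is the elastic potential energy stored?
PE = ½kx² = ½(349)(0.5)² = 43.63 J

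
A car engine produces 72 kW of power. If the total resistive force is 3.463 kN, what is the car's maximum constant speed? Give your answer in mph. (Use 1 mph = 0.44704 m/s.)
Convert to SI: F = 3463.0 N
P = Fv ⇒ v = P/F = 72000 W/3463.0 N = 20.7912 m/s = 46.51 mph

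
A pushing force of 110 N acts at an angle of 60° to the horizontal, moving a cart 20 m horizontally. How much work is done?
W = F·d·cosθ = (110)(20)cos(60°) = 1100 J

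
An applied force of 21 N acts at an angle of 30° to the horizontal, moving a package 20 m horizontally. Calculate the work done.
W = F·d·cosθ = (21)(20)cos(30°) = 363.7 J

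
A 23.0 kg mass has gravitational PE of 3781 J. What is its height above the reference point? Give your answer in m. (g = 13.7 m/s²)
h = PE/(mg) = 3781.0/(23.0·13.7) = 12.0 m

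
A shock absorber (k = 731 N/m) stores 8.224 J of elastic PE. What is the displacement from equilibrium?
x = √(2·PE/k) = √(2·8.224/731) = 0.15 m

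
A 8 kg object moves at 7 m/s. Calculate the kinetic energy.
KE = ½mv² = ½(8)(7)² = 196.0 J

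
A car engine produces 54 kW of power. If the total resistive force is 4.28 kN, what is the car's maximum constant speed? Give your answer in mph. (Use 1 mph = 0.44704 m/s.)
Convert to SI: F = 4280.0 N
P = Fv ⇒ v = P/F = 54000 W/4280.0 N = 12.6168 m/s = 28.22 mph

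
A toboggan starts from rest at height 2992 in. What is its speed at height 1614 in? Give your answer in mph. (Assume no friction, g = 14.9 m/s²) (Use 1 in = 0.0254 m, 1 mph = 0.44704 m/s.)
Convert to SI: h₁−h₂ = 35.0012 m
mgh₁ = mgh₂ + ½mv² ⇒ v = √(2g(h₁−h₂)) = √(2·14.9·35.0012) = 32.2961 m/s = 72.24 mph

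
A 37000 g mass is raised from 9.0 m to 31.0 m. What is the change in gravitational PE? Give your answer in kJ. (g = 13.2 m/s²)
Convert to SI: m = 37.0 kg, Δh = 22.0 m
ΔPE = mgΔh = (37.0)(13.2)(22.0) = 10744.8 J = 10.74 kJ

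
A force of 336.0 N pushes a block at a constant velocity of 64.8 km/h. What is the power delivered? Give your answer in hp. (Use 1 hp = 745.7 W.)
Convert to SI: F = 336.0 N, v = 18.0 m/s
P = Fv = (336.0)(18.0) = 6048.0 W = 8.111 hp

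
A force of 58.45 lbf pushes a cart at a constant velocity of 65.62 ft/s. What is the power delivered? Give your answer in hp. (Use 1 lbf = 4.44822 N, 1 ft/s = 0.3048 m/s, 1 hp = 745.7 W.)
Convert to SI: F = 259.998 N, v = 20.001 m/s
P = Fv = (259.998)(20.001) = 5200.22 W = 6.974 hp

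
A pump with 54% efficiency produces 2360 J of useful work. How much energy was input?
W_in = W_out/η = 2360/0.54 = 4370 J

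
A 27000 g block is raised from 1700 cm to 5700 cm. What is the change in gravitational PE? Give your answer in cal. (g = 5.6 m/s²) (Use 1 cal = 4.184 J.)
Convert to SI: m = 27.0 kg, Δh = 40.0 m
ΔPE = mgΔh = (27.0)(5.6)(40.0) = 6048.0 J = 1446 cal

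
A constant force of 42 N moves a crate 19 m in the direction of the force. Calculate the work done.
W = F·d = (42)(19) = 798.0 J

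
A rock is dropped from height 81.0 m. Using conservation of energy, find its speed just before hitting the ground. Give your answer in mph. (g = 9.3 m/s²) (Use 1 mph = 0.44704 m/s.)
mgh = ½mv² ⇒ v = √(2gh) = √(2·9.3·81.0) = 38.8149 m/s = 86.83 mph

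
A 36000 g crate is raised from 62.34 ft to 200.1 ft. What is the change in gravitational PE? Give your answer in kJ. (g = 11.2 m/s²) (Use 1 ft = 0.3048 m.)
Convert to SI: m = 36.0 kg, Δh = 41.9892 m
ΔPE = mgΔh = (36.0)(11.2)(41.9892) = 16930.1 J = 16.93 kJ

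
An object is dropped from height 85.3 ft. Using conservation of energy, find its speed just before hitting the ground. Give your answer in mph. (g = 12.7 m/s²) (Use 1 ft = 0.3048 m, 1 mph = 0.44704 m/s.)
Convert to SI: h = 25.9994 m
mgh = ½mv² ⇒ v = √(2gh) = √(2·12.7·25.9994) = 25.698 m/s = 57.48 mph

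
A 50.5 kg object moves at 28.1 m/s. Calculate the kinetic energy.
KE = ½mv² = ½(50.5)(28.1)² = 19940 J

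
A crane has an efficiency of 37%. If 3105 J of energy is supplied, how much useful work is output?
W_out = η·W_in = 0.37·3105 = 1148.85 J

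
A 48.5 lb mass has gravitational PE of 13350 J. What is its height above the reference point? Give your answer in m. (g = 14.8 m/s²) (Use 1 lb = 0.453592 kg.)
Convert to SI: m = 21.9992 kg, PE = 13350.0 J
h = PE/(mg) = 13350.0/(21.9992·14.8) = 41.0 m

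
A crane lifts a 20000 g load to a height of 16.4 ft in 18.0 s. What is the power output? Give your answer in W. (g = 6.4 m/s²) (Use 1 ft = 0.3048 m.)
Convert to SI: m = 20.0 kg, h = 4.99872 m, t = 18.0 s
P = mgh/t = (20.0)(6.4)(4.99872)/18.0 = 35.55 W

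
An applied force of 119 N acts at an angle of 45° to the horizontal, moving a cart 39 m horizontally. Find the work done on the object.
W = F·d·cosθ = (119)(39)cos(45°) = 3282 J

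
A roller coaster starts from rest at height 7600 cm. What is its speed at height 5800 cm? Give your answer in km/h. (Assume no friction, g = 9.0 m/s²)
Convert to SI: h₁−h₂ = 18.0 m
mgh₁ = mgh₂ + ½mv² ⇒ v = √(2g(h₁−h₂)) = √(2·9.0·18.0) = 18.0 m/s = 64.8 km/h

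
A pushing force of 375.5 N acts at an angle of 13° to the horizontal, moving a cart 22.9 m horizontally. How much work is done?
W = F·d·cosθ = (375.5)(22.9)cos(13°) = 8379 J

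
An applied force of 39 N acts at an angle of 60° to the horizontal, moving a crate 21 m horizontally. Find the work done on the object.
W = F·d·cosθ = (39)(21)cos(60°) = 409.5 J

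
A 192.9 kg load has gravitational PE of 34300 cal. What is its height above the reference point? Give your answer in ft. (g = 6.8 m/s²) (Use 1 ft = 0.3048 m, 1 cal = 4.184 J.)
Convert to SI: m = 192.9 kg, PE = 143511 J
h = PE/(mg) = 143511/(192.9·6.8) = 109.407 m = 358.9 ft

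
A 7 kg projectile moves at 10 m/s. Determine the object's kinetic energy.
KE = ½mv² = ½(7)(10)² = 350.0 J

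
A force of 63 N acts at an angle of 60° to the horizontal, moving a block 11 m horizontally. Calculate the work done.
W = F·d·cosθ = (63)(11)cos(60°) = 346.5 J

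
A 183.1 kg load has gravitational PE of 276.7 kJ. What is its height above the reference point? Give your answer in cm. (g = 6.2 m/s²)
Convert to SI: m = 183.1 kg, PE = 276700 J
h = PE/(mg) = 276700/(183.1·6.2) = 243.741 m = 24370 cm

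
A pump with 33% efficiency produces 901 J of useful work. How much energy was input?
W_in = W_out/η = 901/0.33 = 2730 J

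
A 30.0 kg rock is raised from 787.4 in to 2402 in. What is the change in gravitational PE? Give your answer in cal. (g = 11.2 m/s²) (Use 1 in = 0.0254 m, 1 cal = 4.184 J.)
Convert to SI: m = 30.0 kg, Δh = 41.0108 m
ΔPE = mgΔh = (30.0)(11.2)(41.0108) = 13779.6 J = 3293 cal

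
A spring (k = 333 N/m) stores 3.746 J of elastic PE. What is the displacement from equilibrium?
x = √(2·PE/k) = √(2·3.746/333) = 0.15 m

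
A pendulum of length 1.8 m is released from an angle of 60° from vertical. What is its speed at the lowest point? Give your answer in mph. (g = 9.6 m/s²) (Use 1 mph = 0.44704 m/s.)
h = L(1 − cosθ) = 1.8(1 − cos60°) = 0.9 m
v = √(2gh) = √(2·9.6·0.9) = 4.15692 m/s = 9.299 mph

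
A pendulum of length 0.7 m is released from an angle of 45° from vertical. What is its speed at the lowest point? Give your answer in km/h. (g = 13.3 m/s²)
h = L(1 − cosθ) = 0.7(1 − cos45°) = 0.205025 m
v = √(2gh) = √(2·13.3·0.205025) = 2.33531 m/s = 8.407 km/h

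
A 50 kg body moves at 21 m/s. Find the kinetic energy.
KE = ½mv² = ½(50)(21)² = 11025.0 J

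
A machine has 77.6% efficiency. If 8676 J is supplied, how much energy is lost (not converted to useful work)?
W_lost = W_in(1 − η) = 8676·(1 − 0.776) = 1943 J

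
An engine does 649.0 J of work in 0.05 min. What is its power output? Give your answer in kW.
Convert to SI: W = 649.0 J, t = 3.0 s
P = W/t = 649.0/3.0 = 216.333 W = 0.2163 kW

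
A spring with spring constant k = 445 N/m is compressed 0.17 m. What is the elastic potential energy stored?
PE = ½kx² = ½(445)(0.17)² = 6.43 J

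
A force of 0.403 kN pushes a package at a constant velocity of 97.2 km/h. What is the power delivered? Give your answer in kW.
Convert to SI: F = 403.0 N, v = 27.0 m/s
P = Fv = (403.0)(27.0) = 10881.0 W = 10.88 kW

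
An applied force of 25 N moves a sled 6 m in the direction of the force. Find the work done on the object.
W = F·d = (25)(6) = 150.0 J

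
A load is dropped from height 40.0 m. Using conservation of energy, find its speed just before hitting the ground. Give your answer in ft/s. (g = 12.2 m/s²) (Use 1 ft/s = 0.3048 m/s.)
mgh = ½mv² ⇒ v = √(2gh) = √(2·12.2·40.0) = 31.241 m/s = 102.5 ft/s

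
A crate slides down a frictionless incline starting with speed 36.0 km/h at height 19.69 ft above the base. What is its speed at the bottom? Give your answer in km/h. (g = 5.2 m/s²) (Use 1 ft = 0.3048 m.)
Convert to SI: v₀ = 10.0 m/s, h = 6.00151 m
½mv₀² + mgh = ½mv² ⇒ v = √(v₀² + 2gh) = √(10.0² + 2·5.2·6.00151) = 12.7442 m/s = 45.88 km/h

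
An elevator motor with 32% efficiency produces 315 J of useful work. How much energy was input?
W_in = W_out/η = 315/0.32 = 984.4 J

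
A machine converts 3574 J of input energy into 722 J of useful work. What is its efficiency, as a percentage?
η = W_out/W_in = 722/3574 = 20.2%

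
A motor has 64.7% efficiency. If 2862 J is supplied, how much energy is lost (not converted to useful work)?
W_lost = W_in(1 − η) = 2862·(1 − 0.647) = 1010 J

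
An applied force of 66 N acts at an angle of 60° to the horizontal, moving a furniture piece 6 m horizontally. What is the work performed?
W = F·d·cosθ = (66)(6)cos(60°) = 198.0 J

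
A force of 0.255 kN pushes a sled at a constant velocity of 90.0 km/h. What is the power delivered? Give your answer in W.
Convert to SI: F = 255.0 N, v = 25.0 m/s
P = Fv = (255.0)(25.0) = 6375 W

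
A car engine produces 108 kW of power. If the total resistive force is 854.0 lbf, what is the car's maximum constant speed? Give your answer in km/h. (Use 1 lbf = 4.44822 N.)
Convert to SI: F = 3798.78 N
P = Fv ⇒ v = P/F = 108000 W/3798.78 N = 28.4302 m/s = 102.3 km/h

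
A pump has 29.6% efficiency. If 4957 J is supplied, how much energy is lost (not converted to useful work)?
W_lost = W_in(1 − η) = 4957·(1 − 0.296) = 3490 J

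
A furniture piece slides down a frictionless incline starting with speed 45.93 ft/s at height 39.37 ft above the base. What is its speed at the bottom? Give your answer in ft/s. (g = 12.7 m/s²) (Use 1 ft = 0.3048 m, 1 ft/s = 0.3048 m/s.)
Convert to SI: v₀ = 13.9995 m/s, h = 12.0 m
½mv₀² + mgh = ½mv² ⇒ v = √(v₀² + 2gh) = √(13.9995² + 2·12.7·12.0) = 22.3782 m/s = 73.42 ft/s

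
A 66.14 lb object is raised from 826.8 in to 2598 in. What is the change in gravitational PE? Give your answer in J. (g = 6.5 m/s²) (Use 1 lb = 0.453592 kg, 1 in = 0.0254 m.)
Convert to SI: m = 30.0006 kg, Δh = 44.9885 m
ΔPE = mgΔh = (30.0006)(6.5)(44.9885) = 8773 J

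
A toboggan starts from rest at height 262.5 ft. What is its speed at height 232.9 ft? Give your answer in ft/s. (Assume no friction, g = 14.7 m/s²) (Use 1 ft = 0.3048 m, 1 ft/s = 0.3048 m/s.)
Convert to SI: h₁−h₂ = 9.02208 m
mgh₁ = mgh₂ + ½mv² ⇒ v = √(2g(h₁−h₂)) = √(2·14.7·9.02208) = 16.2865 m/s = 53.43 ft/s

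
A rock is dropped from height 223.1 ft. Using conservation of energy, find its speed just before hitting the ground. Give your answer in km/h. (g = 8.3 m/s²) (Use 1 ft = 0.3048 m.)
Convert to SI: h = 68.0009 m
mgh = ½mv² ⇒ v = √(2gh) = √(2·8.3·68.0009) = 33.5978 m/s = 121.0 km/h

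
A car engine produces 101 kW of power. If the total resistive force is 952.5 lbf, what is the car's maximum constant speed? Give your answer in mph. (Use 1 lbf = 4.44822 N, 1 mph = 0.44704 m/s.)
Convert to SI: F = 4236.93 N
P = Fv ⇒ v = P/F = 101000 W/4236.93 N = 23.838 m/s = 53.32 mph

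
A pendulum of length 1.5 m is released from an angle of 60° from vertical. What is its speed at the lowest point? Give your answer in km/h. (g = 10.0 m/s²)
h = L(1 − cosθ) = 1.5(1 − cos60°) = 0.75 m
v = √(2gh) = √(2·10.0·0.75) = 3.87298 m/s = 13.94 km/h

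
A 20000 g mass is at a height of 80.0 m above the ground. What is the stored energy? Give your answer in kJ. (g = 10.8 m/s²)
Convert to SI: m = 20.0 kg, h = 80.0 m
PE = mgh = (20.0)(10.8)(80.0) = 17280.0 J = 17.28 kJ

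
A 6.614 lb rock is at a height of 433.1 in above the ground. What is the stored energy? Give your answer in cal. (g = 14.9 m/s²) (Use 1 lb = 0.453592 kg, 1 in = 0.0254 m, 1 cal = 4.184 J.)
Convert to SI: m = 3.00006 kg, h = 11.0007 m
PE = mgh = (3.00006)(14.9)(11.0007) = 491.743 J = 117.5 cal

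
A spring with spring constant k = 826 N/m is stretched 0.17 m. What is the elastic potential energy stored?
PE = ½kx² = ½(826)(0.17)² = 11.94 J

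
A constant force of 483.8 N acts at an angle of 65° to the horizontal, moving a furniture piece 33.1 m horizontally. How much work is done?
W = F·d·cosθ = (483.8)(33.1)cos(65°) = 6768 J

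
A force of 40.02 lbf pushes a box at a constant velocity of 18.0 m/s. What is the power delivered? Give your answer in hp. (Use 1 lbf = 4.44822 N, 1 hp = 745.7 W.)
Convert to SI: F = 178.018 N, v = 18.0 m/s
P = Fv = (178.018)(18.0) = 3204.32 W = 4.297 hp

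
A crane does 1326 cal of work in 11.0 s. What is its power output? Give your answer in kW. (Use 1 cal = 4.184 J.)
Convert to SI: W = 5547.98 J, t = 11.0 s
P = W/t = 5547.98/11.0 = 504.362 W = 0.5044 kW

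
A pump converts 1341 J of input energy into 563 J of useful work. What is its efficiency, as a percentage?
η = W_out/W_in = 563/1341 = 41.98%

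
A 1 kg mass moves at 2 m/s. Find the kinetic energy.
KE = ½mv² = ½(1)(2)² = 2.0 J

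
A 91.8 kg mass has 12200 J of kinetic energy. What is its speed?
v = √(2·KE/m) = √(2·12200/91.8) = 16.3 m/s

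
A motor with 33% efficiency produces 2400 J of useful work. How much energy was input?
W_in = W_out/η = 2400/0.33 = 7273 J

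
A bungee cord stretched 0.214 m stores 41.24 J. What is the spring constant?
k = 2·PE/x² = 2·41.24/(0.214)² = 1801 N/m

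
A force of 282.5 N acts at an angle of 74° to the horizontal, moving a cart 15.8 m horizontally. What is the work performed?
W = F·d·cosθ = (282.5)(15.8)cos(74°) = 1230 J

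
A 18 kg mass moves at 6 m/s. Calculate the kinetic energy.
KE = ½mv² = ½(18)(6)² = 324.0 J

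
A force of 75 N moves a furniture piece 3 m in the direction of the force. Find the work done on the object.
W = F·d = (75)(3) = 225.0 J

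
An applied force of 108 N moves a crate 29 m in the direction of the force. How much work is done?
W = F·d = (108)(29) = 3132 J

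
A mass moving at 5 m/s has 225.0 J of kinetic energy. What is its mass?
m = 2·KE/v² = 2·225.0/(5)² = 18.0 kg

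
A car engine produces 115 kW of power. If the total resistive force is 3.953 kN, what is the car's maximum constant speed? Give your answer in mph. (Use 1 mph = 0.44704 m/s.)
Convert to SI: F = 3953.0 N
P = Fv ⇒ v = P/F = 115000 W/3953.0 N = 29.0918 m/s = 65.08 mph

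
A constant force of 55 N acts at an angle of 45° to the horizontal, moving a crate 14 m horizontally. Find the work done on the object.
W = F·d·cosθ = (55)(14)cos(45°) = 544.5 J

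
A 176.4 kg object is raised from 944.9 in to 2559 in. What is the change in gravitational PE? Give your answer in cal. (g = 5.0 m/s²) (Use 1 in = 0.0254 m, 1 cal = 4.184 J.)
Convert to SI: m = 176.4 kg, Δh = 40.9981 m
ΔPE = mgΔh = (176.4)(5.0)(40.9981) = 36160.4 J = 8643 cal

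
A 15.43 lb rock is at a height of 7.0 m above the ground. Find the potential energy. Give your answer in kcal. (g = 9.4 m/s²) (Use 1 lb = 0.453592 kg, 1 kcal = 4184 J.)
Convert to SI: m = 6.99892 kg, h = 7.0 m
PE = mgh = (6.99892)(9.4)(7.0) = 460.529 J = 0.1101 kcal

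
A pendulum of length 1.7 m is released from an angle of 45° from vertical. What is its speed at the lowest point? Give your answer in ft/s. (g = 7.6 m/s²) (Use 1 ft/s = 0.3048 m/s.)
h = L(1 − cosθ) = 1.7(1 − cos45°) = 0.497918 m
v = √(2gh) = √(2·7.6·0.497918) = 2.75107 m/s = 9.026 ft/s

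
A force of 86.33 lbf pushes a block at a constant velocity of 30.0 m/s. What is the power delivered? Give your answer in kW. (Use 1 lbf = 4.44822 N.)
Convert to SI: F = 384.015 N, v = 30.0 m/s
P = Fv = (384.015)(30.0) = 11520.4 W = 11.52 kW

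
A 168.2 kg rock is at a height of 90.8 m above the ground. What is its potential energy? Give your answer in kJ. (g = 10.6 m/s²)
PE = mgh = (168.2)(10.6)(90.8) = 161889 J = 161.9 kJ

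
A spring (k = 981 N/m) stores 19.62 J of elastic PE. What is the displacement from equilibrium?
x = √(2·PE/k) = √(2·19.62/981) = 0.2 m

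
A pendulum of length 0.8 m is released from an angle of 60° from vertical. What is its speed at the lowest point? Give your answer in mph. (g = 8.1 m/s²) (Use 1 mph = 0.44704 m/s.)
h = L(1 − cosθ) = 0.8(1 − cos60°) = 0.4 m
v = √(2gh) = √(2·8.1·0.4) = 2.54558 m/s = 5.694 mph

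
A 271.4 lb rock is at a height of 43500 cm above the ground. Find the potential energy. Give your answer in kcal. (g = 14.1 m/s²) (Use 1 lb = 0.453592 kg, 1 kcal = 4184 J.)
Convert to SI: m = 123.105 kg, h = 435.0 m
PE = mgh = (123.105)(14.1)(435.0) = 755064 J = 180.5 kcal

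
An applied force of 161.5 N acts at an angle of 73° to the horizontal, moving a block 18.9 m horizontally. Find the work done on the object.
W = F·d·cosθ = (161.5)(18.9)cos(73°) = 892.4 J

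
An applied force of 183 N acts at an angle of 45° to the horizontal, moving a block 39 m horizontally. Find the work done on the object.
W = F·d·cosθ = (183)(39)cos(45°) = 5047 J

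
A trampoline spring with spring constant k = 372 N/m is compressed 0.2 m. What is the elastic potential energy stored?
PE = ½kx² = ½(372)(0.2)² = 7.44 J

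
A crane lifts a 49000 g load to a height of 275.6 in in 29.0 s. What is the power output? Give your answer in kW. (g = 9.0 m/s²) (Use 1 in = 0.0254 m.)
Convert to SI: m = 49.0 kg, h = 7.00024 m, t = 29.0 s
P = mgh/t = (49.0)(9.0)(7.00024)/29.0 = 106.452 W = 0.1065 kW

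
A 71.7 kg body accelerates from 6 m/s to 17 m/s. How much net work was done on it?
W = ΔKE = ½m(v₂² − v₁²) = ½(71.7)(17² − 6²) = 9070.05 J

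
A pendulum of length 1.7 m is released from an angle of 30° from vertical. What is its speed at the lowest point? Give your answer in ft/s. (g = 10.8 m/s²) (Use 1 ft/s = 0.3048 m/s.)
h = L(1 − cosθ) = 1.7(1 − cos30°) = 0.227757 m
v = √(2gh) = √(2·10.8·0.227757) = 2.21801 m/s = 7.277 ft/s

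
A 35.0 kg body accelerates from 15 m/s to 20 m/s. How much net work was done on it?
W = ΔKE = ½m(v₂² − v₁²) = ½(35.0)(20² − 15²) = 3062.5 J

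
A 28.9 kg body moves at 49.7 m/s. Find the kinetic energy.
KE = ½mv² = ½(28.9)(49.7)² = 35690 J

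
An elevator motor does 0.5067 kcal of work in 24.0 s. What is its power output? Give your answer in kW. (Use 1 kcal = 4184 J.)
Convert to SI: W = 2120.03 J, t = 24.0 s
P = W/t = 2120.03/24.0 = 88.3347 W = 0.08833 kW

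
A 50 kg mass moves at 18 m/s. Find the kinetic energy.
KE = ½mv² = ½(50)(18)² = 8100.0 J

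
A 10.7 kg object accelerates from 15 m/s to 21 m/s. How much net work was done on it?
W = ΔKE = ½m(v₂² − v₁²) = ½(10.7)(21² − 15²) = 1155.6 J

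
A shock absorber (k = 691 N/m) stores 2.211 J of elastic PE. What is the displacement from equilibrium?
x = √(2·PE/k) = √(2·2.211/691) = 0.08 m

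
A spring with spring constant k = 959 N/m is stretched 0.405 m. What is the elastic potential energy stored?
PE = ½kx² = ½(959)(0.405)² = 78.65 J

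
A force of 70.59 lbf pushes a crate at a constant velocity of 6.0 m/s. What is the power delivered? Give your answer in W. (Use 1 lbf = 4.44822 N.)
Convert to SI: F = 314.0 N, v = 6.0 m/s
P = Fv = (314.0)(6.0) = 1884 W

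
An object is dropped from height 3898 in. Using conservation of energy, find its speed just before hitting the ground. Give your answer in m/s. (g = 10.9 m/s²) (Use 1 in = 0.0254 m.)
Convert to SI: h = 99.0092 m
mgh = ½mv² ⇒ v = √(2gh) = √(2·10.9·99.0092) = 46.46 m/s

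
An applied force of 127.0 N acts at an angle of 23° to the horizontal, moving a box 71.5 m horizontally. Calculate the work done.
W = F·d·cosθ = (127.0)(71.5)cos(23°) = 8359 J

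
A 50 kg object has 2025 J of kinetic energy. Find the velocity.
v = √(2·KE/m) = √(2·2025/50) = 9.0 m/s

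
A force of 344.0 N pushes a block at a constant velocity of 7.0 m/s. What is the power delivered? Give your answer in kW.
P = Fv = (344.0)(7.0) = 2408.0 W = 2.408 kW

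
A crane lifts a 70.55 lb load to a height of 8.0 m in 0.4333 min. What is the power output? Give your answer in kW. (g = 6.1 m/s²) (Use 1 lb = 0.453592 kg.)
Convert to SI: m = 32.0009 kg, h = 8.0 m, t = 25.998 s
P = mgh/t = (32.0009)(6.1)(8.0)/25.998 = 60.0679 W = 0.06007 kW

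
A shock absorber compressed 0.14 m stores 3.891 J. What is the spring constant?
k = 2·PE/x² = 2·3.891/(0.14)² = 397.0 N/m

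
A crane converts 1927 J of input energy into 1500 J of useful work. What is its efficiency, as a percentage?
η = W_out/W_in = 1500/1927 = 77.84%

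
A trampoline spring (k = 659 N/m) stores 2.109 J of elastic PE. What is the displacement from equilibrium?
x = √(2·PE/k) = √(2·2.109/659) = 0.08 m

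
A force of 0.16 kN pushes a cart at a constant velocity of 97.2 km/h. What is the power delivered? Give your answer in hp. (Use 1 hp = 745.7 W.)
Convert to SI: F = 160.0 N, v = 27.0 m/s
P = Fv = (160.0)(27.0) = 4320.0 W = 5.793 hp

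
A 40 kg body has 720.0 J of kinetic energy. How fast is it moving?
v = √(2·KE/m) = √(2·720.0/40) = 6.0 m/s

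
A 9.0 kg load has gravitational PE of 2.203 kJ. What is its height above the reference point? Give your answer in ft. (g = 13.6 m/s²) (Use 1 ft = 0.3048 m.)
Convert to SI: m = 9.0 kg, PE = 2203.0 J
h = PE/(mg) = 2203.0/(9.0·13.6) = 17.9984 m = 59.05 ft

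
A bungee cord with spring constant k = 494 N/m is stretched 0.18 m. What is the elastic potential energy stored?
PE = ½kx² = ½(494)(0.18)² = 8.003 J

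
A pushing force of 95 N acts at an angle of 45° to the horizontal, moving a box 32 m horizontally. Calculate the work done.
W = F·d·cosθ = (95)(32)cos(45°) = 2150 J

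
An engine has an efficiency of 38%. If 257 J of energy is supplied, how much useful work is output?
W_out = η·W_in = 0.38·257 = 97.66 J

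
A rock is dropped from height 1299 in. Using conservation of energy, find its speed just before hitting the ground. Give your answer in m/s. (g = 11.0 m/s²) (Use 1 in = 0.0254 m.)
Convert to SI: h = 32.9946 m
mgh = ½mv² ⇒ v = √(2gh) = √(2·11.0·32.9946) = 26.94 m/s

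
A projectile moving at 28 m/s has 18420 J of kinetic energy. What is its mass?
m = 2·KE/v² = 2·18420/(28)² = 46.99 kg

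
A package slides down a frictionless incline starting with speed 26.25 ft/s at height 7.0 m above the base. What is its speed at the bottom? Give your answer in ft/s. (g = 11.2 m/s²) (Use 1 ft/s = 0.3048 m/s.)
Convert to SI: v₀ = 8.001 m/s, h = 7.0 m
½mv₀² + mgh = ½mv² ⇒ v = √(v₀² + 2gh) = √(8.001² + 2·11.2·7.0) = 14.8599 m/s = 48.75 ft/s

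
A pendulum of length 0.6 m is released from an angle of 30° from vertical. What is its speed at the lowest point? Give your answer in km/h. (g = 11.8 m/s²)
h = L(1 − cosθ) = 0.6(1 − cos30°) = 0.0803848 m
v = √(2gh) = √(2·11.8·0.0803848) = 1.37735 m/s = 4.958 km/h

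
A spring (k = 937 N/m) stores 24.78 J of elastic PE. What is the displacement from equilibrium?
x = √(2·PE/k) = √(2·24.78/937) = 0.23 m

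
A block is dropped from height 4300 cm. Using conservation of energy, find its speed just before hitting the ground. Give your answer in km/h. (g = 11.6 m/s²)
Convert to SI: h = 43.0 m
mgh = ½mv² ⇒ v = √(2gh) = √(2·11.6·43.0) = 31.5848 m/s = 113.7 km/h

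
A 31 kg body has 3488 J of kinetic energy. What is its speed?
v = √(2·KE/m) = √(2·3488/31) = 15.0 m/s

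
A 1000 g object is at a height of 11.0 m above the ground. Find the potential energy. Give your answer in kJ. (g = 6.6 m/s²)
Convert to SI: m = 1.0 kg, h = 11.0 m
PE = mgh = (1.0)(6.6)(11.0) = 72.6 J = 0.0726 kJ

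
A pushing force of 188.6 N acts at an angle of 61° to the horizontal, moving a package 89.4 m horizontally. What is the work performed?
W = F·d·cosθ = (188.6)(89.4)cos(61°) = 8174 J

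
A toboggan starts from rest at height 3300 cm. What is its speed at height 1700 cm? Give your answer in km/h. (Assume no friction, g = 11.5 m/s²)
Convert to SI: h₁−h₂ = 16.0 m
mgh₁ = mgh₂ + ½mv² ⇒ v = √(2g(h₁−h₂)) = √(2·11.5·16.0) = 19.1833 m/s = 69.06 km/h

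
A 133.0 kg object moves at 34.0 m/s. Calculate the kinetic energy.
KE = ½mv² = ½(133.0)(34.0)² = 76870 J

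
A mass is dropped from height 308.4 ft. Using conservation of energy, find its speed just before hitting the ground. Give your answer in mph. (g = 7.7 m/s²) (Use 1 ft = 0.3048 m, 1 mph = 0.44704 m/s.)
Convert to SI: h = 94.0003 m
mgh = ½mv² ⇒ v = √(2gh) = √(2·7.7·94.0003) = 38.0474 m/s = 85.11 mph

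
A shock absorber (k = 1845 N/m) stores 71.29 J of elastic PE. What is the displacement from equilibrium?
x = √(2·PE/k) = √(2·71.29/1845) = 0.278 m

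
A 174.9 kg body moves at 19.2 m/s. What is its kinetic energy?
KE = ½mv² = ½(174.9)(19.2)² = 32240 J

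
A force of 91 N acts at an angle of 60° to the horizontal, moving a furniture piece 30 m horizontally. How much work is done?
W = F·d·cosθ = (91)(30)cos(60°) = 1365 J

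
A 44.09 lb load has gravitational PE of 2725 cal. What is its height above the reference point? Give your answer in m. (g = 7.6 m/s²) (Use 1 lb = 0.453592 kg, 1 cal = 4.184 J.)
Convert to SI: m = 19.9989 kg, PE = 11401.4 J
h = PE/(mg) = 11401.4/(19.9989·7.6) = 75.01 m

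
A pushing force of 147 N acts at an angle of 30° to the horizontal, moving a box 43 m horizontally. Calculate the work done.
W = F·d·cosθ = (147)(43)cos(30°) = 5474 J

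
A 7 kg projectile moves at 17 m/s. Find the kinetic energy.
KE = ½mv² = ½(7)(17)² = 1011.5 J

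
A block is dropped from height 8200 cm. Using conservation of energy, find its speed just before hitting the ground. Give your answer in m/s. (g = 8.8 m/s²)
Convert to SI: h = 82.0 m
mgh = ½mv² ⇒ v = √(2gh) = √(2·8.8·82.0) = 37.99 m/s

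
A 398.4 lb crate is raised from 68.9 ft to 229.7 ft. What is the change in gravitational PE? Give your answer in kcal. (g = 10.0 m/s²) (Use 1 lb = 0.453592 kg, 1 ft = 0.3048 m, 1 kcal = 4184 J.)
Convert to SI: m = 180.711 kg, Δh = 49.0118 m
ΔPE = mgΔh = (180.711)(10.0)(49.0118) = 88569.8 J = 21.17 kcal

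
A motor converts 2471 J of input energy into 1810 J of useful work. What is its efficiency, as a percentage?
η = W_out/W_in = 1810/2471 = 73.25%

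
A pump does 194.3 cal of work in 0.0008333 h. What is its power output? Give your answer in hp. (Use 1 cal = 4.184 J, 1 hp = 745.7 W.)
Convert to SI: W = 812.951 J, t = 2.99988 s
P = W/t = 812.951/2.99988 = 270.995 W = 0.3634 hp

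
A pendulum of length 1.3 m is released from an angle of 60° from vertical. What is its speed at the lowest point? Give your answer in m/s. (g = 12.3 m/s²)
h = L(1 − cosθ) = 1.3(1 − cos60°) = 0.65 m
v = √(2gh) = √(2·12.3·0.65) = 3.999 m/s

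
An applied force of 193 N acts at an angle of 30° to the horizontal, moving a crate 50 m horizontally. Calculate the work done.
W = F·d·cosθ = (193)(50)cos(30°) = 8357 J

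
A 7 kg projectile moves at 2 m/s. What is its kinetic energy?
KE = ½mv² = ½(7)(2)² = 14.0 J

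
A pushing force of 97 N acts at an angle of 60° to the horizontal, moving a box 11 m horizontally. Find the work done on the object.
W = F·d·cosθ = (97)(11)cos(60°) = 533.5 J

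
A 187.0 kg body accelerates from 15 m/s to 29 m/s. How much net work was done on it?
W = ΔKE = ½m(v₂² − v₁²) = ½(187.0)(29² − 15²) = 57596.0 J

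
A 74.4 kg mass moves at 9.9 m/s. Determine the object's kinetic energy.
KE = ½mv² = ½(74.4)(9.9)² = 3646 J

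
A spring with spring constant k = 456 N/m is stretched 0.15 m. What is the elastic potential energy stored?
PE = ½kx² = ½(456)(0.15)² = 5.13 J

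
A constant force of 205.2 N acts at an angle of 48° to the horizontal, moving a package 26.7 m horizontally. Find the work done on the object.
W = F·d·cosθ = (205.2)(26.7)cos(48°) = 3666 J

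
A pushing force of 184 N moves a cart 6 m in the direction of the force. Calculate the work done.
W = F·d = (184)(6) = 1104 J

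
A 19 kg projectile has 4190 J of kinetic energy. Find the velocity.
v = √(2·KE/m) = √(2·4190/19) = 21.0 m/s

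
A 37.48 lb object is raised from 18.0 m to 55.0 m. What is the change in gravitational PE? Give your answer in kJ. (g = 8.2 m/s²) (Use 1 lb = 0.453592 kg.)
Convert to SI: m = 17.0006 kg, Δh = 37.0 m
ΔPE = mgΔh = (17.0006)(8.2)(37.0) = 5157.99 J = 5.158 kJ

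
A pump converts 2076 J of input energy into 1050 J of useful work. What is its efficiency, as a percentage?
η = W_out/W_in = 1050/2076 = 50.58%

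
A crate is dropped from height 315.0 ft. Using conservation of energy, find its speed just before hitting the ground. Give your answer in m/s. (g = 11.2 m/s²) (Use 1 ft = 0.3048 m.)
Convert to SI: h = 96.012 m
mgh = ½mv² ⇒ v = √(2gh) = √(2·11.2·96.012) = 46.38 m/s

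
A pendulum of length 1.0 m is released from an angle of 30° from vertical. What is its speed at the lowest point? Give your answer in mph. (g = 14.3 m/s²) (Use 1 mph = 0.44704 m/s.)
h = L(1 − cosθ) = 1.0(1 − cos30°) = 0.133975 m
v = √(2gh) = √(2·14.3·0.133975) = 1.95747 m/s = 4.379 mph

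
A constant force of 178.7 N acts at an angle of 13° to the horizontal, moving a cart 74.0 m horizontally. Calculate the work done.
W = F·d·cosθ = (178.7)(74.0)cos(13°) = 12880 J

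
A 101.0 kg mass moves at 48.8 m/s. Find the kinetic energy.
KE = ½mv² = ½(101.0)(48.8)² = 120300 J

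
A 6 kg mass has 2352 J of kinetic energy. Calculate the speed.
v = √(2·KE/m) = √(2·2352/6) = 28.0 m/s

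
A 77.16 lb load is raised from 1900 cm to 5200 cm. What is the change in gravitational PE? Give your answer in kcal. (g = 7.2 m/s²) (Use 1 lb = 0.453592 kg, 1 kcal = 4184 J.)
Convert to SI: m = 34.9992 kg, Δh = 33.0 m
ΔPE = mgΔh = (34.9992)(7.2)(33.0) = 8315.8 J = 1.988 kcal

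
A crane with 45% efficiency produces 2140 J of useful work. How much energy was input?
W_in = W_out/η = 2140/0.45 = 4756 J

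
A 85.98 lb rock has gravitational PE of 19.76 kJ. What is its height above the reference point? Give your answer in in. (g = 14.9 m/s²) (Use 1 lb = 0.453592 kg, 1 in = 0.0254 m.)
Convert to SI: m = 38.9998 kg, PE = 19760.0 J
h = PE/(mg) = 19760.0/(38.9998·14.9) = 34.0046 m = 1339 in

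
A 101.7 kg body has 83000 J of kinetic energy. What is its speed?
v = √(2·KE/m) = √(2·83000/101.7) = 40.4 m/s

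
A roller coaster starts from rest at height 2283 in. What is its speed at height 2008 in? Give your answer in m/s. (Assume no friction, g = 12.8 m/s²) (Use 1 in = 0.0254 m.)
Convert to SI: h₁−h₂ = 6.985 m
mgh₁ = mgh₂ + ½mv² ⇒ v = √(2g(h₁−h₂)) = √(2·12.8·6.985) = 13.37 m/s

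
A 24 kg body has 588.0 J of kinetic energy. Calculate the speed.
v = √(2·KE/m) = √(2·588.0/24) = 7.0 m/s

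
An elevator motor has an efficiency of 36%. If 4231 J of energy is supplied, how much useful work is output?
W_out = η·W_in = 0.36·4231 = 1523.16 J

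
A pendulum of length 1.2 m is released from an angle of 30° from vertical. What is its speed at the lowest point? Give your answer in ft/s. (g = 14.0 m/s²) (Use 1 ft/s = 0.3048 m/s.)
h = L(1 − cosθ) = 1.2(1 − cos30°) = 0.16077 m
v = √(2gh) = √(2·14.0·0.16077) = 2.12168 m/s = 6.961 ft/s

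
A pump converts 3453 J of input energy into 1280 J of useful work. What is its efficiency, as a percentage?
η = W_out/W_in = 1280/3453 = 37.07%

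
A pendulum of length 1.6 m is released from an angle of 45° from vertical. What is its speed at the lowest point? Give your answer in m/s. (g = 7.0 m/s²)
h = L(1 − cosθ) = 1.6(1 − cos45°) = 0.468629 m
v = √(2gh) = √(2·7.0·0.468629) = 2.561 m/s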